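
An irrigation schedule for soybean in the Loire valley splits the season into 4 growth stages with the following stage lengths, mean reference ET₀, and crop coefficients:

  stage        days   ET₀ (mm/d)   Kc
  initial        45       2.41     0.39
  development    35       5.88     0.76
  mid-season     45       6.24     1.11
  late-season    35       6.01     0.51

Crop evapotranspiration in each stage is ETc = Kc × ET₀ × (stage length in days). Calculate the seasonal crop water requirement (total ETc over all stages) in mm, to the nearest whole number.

618 mm

initial: 0.39 × 2.41 × 45 = 42.30 mm
development: 0.76 × 5.88 × 35 = 156.41 mm
mid-season: 1.11 × 6.24 × 45 = 311.69 mm
late-season: 0.51 × 6.01 × 35 = 107.28 mm
Seasonal total = 617.68 mm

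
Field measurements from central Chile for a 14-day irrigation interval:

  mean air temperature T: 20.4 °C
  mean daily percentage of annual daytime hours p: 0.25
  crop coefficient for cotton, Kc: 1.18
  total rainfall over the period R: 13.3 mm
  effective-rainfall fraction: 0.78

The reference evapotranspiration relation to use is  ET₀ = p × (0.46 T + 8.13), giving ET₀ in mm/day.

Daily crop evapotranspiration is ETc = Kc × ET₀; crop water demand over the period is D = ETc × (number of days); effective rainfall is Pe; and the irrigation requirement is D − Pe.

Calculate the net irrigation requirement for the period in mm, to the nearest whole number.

62 mm

ET₀ = 0.25 × (0.46 × 20.4 + 8.13) = 0.25 × 17.514 = 4.3785 mm/d
ETc = Kc × ET₀ = 1.18 × 4.3785 = 5.1666 mm/d
Crop demand D = ETc × 14 d = 5.1666 × 14 = 72.332 mm
Pe = 0.78 × 13.3 = 10.374 mm
D − Pe = 72.332 − 10.374 = 61.958 mm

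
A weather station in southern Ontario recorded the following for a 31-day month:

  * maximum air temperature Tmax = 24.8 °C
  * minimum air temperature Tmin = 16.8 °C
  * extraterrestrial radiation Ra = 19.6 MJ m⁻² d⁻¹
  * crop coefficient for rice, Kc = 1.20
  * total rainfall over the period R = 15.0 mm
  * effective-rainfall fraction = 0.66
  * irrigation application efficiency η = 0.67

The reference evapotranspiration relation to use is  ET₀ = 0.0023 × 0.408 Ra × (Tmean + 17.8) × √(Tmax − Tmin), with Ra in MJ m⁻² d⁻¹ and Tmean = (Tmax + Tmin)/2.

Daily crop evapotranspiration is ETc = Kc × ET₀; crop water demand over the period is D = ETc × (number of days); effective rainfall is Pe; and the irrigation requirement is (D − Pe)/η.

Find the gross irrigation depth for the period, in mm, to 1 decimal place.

96.7 mm

Tmean = (24.8 + 16.8)/2 = 20.80 °C
0.408 Ra = 0.408 × 19.6 = 7.9968 mm/d equivalent
ET₀ = 0.0023 × 7.9968 × (20.80 + 17.8) × √8.0 = 0.0023 × 7.9968 × 38.60 × 2.8284 = 2.0080 mm/d
ETc = Kc × ET₀ = 1.20 × 2.0080 = 2.4096 mm/d
Crop demand D = ETc × 31 d = 2.4096 × 31 = 74.698 mm
Pe = 0.66 × 15.0 = 9.900 mm
D − Pe = 74.698 − 9.900 = 64.798 mm
Gross irrigation = 64.798 / 0.67 = 96.713 mm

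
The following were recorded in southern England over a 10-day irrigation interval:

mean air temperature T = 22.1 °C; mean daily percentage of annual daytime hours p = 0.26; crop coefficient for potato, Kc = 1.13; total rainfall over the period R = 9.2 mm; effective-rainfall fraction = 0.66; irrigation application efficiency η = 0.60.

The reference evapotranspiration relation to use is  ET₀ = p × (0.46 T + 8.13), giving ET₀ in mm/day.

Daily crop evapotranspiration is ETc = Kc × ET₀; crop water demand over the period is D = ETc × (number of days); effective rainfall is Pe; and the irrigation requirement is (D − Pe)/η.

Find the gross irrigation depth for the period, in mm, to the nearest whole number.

79 mm

ET₀ = 0.26 × (0.46 × 22.1 + 8.13) = 0.26 × 18.296 = 4.7570 mm/d
ETc = Kc × ET₀ = 1.13 × 4.7570 = 5.3754 mm/d
Crop demand D = ETc × 10 d = 5.3754 × 10 = 53.754 mm
Pe = 0.66 × 9.2 = 6.072 mm
D − Pe = 53.754 − 6.072 = 47.682 mm
Gross irrigation = 47.682 / 0.60 = 79.470 mm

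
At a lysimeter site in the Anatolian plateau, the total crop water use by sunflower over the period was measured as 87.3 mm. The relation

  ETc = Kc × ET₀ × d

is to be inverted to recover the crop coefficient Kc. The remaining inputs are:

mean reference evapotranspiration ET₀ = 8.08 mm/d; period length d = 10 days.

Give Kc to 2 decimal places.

ETc = Kc × ET₀ × d  ⇒  Kc = ETc / (ET₀ × d)
Kc = 87.3 / (8.08 × 10) = 87.3 / 80.80 = 1.0804

1.08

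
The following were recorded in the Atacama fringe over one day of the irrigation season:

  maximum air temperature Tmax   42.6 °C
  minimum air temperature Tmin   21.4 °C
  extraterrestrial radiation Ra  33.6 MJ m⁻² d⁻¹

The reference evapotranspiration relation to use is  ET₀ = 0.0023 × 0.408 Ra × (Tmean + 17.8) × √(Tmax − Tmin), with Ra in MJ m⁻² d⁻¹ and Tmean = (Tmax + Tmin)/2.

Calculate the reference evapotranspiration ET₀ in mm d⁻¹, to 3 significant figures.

7.23 mm d⁻¹

Tmean = (42.6 + 21.4)/2 = 32.00 °C
0.408 Ra = 0.408 × 33.6 = 13.7088 mm/d equivalent
ET₀ = 0.0023 × 13.7088 × (32.00 + 17.8) × √21.2 = 0.0023 × 13.7088 × 49.80 × 4.6043 = 7.2297 mm/d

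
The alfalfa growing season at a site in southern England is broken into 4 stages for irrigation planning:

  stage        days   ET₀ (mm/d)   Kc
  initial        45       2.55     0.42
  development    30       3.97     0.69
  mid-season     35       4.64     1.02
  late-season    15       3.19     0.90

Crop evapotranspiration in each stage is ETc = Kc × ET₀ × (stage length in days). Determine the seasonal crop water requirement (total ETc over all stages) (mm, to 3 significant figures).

339 mm

initial: 0.42 × 2.55 × 45 = 48.20 mm
development: 0.69 × 3.97 × 30 = 82.18 mm
mid-season: 1.02 × 4.64 × 35 = 165.65 mm
late-season: 0.90 × 3.19 × 15 = 43.07 mm
Seasonal total = 339.10 mm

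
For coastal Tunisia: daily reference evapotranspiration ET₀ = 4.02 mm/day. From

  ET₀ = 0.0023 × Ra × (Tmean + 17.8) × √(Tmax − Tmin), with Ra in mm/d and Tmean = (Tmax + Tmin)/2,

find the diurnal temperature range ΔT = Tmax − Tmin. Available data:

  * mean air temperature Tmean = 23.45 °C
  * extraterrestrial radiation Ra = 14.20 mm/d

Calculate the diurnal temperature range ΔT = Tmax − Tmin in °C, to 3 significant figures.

√ΔT = ET₀ / [0.0023 × Ra × (Tmean+17.8)] = 4.02 / (0.0023 × 14.20 × 41.25) = 2.9839
ΔT = 2.9839² = 8.904 °C

8.90 °C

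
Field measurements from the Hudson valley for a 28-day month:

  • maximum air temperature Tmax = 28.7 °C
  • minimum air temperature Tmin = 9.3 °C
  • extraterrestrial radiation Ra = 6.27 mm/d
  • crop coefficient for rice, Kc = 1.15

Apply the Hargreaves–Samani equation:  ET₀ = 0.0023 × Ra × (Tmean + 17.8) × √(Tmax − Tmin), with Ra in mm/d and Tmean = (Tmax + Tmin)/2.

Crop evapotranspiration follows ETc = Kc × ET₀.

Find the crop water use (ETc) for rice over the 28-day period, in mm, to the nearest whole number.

Tmean = (28.7 + 9.3)/2 = 19.00 °C
ET₀ = 0.0023 × 6.27 × (19.00 + 17.8) × √19.4 = 0.0023 × 6.27 × 36.80 × 4.4045 = 2.3374 mm/d
ETc = Kc × ET₀ = 1.15 × 2.3374 = 2.6880 mm/d
Over 28 days: 2.6880 × 28 = 75.264 mm

75 mm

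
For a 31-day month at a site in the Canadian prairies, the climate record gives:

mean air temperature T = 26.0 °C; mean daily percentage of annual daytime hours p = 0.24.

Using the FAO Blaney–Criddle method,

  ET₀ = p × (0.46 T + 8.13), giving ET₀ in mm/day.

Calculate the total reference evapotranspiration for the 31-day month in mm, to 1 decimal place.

149.5 mm

ET₀ = 0.24 × (0.46 × 26.0 + 8.13) = 0.24 × 20.090 = 4.8216 mm/d
Monthly total = 4.8216 × 31 = 149.470 mm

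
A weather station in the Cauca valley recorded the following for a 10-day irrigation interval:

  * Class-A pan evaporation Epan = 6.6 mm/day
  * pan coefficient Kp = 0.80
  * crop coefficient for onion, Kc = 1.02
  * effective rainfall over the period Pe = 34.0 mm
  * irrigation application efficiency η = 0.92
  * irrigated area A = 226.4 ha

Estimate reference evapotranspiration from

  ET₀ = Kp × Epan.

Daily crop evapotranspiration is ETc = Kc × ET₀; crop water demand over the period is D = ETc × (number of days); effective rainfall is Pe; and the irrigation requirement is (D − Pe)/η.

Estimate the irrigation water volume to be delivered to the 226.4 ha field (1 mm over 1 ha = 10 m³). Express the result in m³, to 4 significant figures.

48860 m³

ET₀ = 0.80 × 6.6 = 5.2800 mm/d
ETc = Kc × ET₀ = 1.02 × 5.2800 = 5.3856 mm/d
Crop demand D = ETc × 10 d = 5.3856 × 10 = 53.856 mm
D − Pe = 53.856 − 34.0 = 19.856 mm
Gross irrigation = 19.856 / 0.92 = 21.583 mm
Volume = 21.583 mm × 226.4 ha × 10 = 48863.9 m³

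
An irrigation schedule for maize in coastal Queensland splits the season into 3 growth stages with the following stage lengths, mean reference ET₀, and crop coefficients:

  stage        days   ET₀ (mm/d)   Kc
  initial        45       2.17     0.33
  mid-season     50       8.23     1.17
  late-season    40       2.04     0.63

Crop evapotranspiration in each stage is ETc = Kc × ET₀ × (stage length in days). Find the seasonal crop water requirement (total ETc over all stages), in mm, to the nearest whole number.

initial: 0.33 × 2.17 × 45 = 32.22 mm
mid-season: 1.17 × 8.23 × 50 = 481.46 mm
late-season: 0.63 × 2.04 × 40 = 51.41 mm
Seasonal total = 565.09 mm

565 mm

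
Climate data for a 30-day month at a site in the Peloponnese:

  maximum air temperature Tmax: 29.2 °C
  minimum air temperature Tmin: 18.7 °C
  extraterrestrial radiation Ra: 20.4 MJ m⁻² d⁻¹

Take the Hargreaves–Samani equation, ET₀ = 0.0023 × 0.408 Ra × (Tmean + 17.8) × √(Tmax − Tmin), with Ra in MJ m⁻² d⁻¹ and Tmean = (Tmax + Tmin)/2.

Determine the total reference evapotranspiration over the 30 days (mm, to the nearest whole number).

Tmean = (29.2 + 18.7)/2 = 23.95 °C
0.408 Ra = 0.408 × 20.4 = 8.3232 mm/d equivalent
ET₀ = 0.0023 × 8.3232 × (23.95 + 17.8) × √10.5 = 0.0023 × 8.3232 × 41.75 × 3.2404 = 2.5898 mm/d
Over 30 days: 2.5898 × 30 = 77.694 mm

78 mm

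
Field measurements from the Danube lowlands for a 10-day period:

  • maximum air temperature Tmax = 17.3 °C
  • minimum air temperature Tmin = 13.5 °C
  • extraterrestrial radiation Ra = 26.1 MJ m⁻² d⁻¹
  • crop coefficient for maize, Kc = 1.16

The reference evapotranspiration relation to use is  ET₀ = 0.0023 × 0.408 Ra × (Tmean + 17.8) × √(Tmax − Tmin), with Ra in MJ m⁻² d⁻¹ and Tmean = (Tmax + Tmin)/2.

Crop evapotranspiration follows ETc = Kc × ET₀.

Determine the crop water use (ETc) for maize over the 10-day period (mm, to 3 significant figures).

18.4 mm

Tmean = (17.3 + 13.5)/2 = 15.40 °C
0.408 Ra = 0.408 × 26.1 = 10.6488 mm/d equivalent
ET₀ = 0.0023 × 10.6488 × (15.40 + 17.8) × √3.8 = 0.0023 × 10.6488 × 33.20 × 1.9494 = 1.5851 mm/d
ETc = Kc × ET₀ = 1.16 × 1.5851 = 1.8387 mm/d
Over 10 days: 1.8387 × 10 = 18.387 mm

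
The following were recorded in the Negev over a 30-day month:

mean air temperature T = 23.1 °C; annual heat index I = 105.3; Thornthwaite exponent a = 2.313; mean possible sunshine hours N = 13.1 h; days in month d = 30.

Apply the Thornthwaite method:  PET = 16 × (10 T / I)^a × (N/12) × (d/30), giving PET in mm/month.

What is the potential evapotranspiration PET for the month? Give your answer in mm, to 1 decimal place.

10T/I = 10 × 23.1 / 105.3 = 2.1937
(10T/I)^a = 2.1937^2.313 = 6.1538
Uncorrected PET = 16 × 6.1538 = 98.461 mm
Correction = (N/12)(d/30) = (13.1/12)(30/30) = 1.0917
PET = 98.461 × 1.0917 = 107.490 mm/month

107.5 mm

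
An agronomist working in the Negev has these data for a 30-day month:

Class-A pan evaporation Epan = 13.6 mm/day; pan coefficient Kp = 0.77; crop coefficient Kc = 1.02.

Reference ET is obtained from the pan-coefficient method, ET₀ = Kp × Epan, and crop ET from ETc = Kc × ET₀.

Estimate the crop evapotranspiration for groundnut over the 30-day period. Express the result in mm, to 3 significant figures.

ET₀ = 0.77 × 13.6 = 10.4720 mm/d
ETc = Kc × ET₀ = 1.02 × 10.4720 = 10.6814 mm/d
Over 30 days: 10.6814 × 30 = 320.442 mm

320 mm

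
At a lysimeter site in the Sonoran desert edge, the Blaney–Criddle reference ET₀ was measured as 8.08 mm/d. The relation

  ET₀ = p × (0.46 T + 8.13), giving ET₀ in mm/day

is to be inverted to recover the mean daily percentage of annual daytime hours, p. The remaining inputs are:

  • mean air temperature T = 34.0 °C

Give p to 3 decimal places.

p = ET₀ / (0.46 T + 8.13) = 8.08 / (0.46 × 34.0 + 8.13) = 8.08 / 23.770 = 0.3399

0.340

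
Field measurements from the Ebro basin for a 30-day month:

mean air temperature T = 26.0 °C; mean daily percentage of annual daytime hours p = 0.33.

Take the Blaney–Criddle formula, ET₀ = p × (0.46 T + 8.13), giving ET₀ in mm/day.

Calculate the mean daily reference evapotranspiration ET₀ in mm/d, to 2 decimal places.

6.63 mm/d

ET₀ = 0.33 × (0.46 × 26.0 + 8.13) = 0.33 × 20.090 = 6.6297 mm/d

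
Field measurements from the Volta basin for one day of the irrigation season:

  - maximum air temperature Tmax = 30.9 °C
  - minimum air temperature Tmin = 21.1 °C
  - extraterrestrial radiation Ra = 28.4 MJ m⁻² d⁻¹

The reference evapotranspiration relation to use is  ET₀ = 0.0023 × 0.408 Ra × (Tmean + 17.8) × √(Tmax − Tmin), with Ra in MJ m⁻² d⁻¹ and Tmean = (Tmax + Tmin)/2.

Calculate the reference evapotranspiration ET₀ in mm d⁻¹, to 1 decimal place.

Tmean = (30.9 + 21.1)/2 = 26.00 °C
0.408 Ra = 0.408 × 28.4 = 11.5872 mm/d equivalent
ET₀ = 0.0023 × 11.5872 × (26.00 + 17.8) × √9.8 = 0.0023 × 11.5872 × 43.80 × 3.1305 = 3.6542 mm/d

3.7 mm d⁻¹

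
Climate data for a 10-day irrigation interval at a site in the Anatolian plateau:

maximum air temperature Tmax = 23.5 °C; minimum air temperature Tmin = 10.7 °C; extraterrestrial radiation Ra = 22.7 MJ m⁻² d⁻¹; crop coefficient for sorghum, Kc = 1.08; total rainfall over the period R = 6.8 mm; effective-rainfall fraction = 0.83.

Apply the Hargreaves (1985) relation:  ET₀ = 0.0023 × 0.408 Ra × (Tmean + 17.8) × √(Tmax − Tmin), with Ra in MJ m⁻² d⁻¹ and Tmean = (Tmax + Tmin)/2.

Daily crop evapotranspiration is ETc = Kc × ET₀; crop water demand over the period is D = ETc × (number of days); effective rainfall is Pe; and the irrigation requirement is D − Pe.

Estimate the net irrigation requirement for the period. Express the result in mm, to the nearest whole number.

23 mm

Tmean = (23.5 + 10.7)/2 = 17.10 °C
0.408 Ra = 0.408 × 22.7 = 9.2616 mm/d equivalent
ET₀ = 0.0023 × 9.2616 × (17.10 + 17.8) × √12.8 = 0.0023 × 9.2616 × 34.90 × 3.5777 = 2.6598 mm/d
ETc = Kc × ET₀ = 1.08 × 2.6598 = 2.8726 mm/d
Crop demand D = ETc × 10 d = 2.8726 × 10 = 28.726 mm
Pe = 0.83 × 6.8 = 5.644 mm
D − Pe = 28.726 − 5.644 = 23.082 mm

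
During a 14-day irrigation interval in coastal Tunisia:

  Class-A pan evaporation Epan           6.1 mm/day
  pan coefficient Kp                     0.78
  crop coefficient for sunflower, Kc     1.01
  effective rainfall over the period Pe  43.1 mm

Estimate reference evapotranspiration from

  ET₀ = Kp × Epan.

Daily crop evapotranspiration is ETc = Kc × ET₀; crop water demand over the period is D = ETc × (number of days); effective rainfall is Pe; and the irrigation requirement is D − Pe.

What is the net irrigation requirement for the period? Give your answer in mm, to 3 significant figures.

24.2 mm

ET₀ = 0.78 × 6.1 = 4.7580 mm/d
ETc = Kc × ET₀ = 1.01 × 4.7580 = 4.8056 mm/d
Crop demand D = ETc × 14 d = 4.8056 × 14 = 67.278 mm
D − Pe = 67.278 − 43.1 = 24.178 mm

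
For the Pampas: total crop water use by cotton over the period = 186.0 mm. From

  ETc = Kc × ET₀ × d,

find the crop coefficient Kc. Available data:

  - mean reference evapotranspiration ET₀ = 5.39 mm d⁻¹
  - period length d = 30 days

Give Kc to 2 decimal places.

1.15

ETc = Kc × ET₀ × d  ⇒  Kc = ETc / (ET₀ × d)
Kc = 186.0 / (5.39 × 30) = 186.0 / 161.70 = 1.1503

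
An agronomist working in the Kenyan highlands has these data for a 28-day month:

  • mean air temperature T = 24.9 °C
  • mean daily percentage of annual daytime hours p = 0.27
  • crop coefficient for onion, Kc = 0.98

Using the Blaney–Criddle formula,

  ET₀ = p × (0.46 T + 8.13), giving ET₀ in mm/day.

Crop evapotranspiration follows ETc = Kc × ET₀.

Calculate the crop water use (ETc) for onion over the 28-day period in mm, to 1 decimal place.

145.1 mm

ET₀ = 0.27 × (0.46 × 24.9 + 8.13) = 0.27 × 19.584 = 5.2877 mm/d
ETc = Kc × ET₀ = 0.98 × 5.2877 = 5.1819 mm/d
Over 28 days: 5.1819 × 28 = 145.093 mm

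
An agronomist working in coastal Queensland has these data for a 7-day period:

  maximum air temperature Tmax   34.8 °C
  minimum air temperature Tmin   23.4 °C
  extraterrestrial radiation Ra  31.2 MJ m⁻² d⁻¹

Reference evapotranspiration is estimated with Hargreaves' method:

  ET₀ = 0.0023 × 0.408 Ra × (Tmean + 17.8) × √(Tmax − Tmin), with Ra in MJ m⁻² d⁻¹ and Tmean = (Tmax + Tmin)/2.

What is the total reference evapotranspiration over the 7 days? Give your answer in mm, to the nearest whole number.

32 mm

Tmean = (34.8 + 23.4)/2 = 29.10 °C
0.408 Ra = 0.408 × 31.2 = 12.7296 mm/d equivalent
ET₀ = 0.0023 × 12.7296 × (29.10 + 17.8) × √11.4 = 0.0023 × 12.7296 × 46.90 × 3.3764 = 4.6363 mm/d
Over 7 days: 4.6363 × 7 = 32.454 mm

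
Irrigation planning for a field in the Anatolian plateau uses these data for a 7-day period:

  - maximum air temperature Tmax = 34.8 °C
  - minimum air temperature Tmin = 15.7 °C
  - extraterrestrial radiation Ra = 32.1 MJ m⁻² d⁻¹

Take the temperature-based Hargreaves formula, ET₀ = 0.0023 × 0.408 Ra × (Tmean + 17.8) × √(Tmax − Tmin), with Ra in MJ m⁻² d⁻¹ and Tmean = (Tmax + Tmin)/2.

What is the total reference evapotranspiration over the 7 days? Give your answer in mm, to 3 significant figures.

39.7 mm

Tmean = (34.8 + 15.7)/2 = 25.25 °C
0.408 Ra = 0.408 × 32.1 = 13.0968 mm/d equivalent
ET₀ = 0.0023 × 13.0968 × (25.25 + 17.8) × √19.1 = 0.0023 × 13.0968 × 43.05 × 4.3704 = 5.6674 mm/d
Over 7 days: 5.6674 × 7 = 39.672 mm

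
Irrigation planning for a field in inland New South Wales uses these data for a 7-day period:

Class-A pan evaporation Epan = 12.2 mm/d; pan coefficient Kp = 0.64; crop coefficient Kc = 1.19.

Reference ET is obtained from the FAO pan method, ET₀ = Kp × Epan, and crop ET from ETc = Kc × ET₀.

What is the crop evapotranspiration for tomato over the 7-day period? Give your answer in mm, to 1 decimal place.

ET₀ = 0.64 × 12.2 = 7.8080 mm/d
ETc = Kc × ET₀ = 1.19 × 7.8080 = 9.2915 mm/d
Over 7 days: 9.2915 × 7 = 65.041 mm

65.0 mm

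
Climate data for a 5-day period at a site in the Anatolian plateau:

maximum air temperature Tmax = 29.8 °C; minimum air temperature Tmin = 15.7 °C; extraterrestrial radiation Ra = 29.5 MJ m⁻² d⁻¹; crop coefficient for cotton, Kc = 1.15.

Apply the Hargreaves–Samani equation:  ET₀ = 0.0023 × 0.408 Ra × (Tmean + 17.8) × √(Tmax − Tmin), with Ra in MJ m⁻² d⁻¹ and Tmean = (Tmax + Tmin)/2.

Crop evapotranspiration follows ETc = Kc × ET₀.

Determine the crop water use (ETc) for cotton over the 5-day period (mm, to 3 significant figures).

Tmean = (29.8 + 15.7)/2 = 22.75 °C
0.408 Ra = 0.408 × 29.5 = 12.0360 mm/d equivalent
ET₀ = 0.0023 × 12.0360 × (22.75 + 17.8) × √14.1 = 0.0023 × 12.0360 × 40.55 × 3.7550 = 4.2151 mm/d
ETc = Kc × ET₀ = 1.15 × 4.2151 = 4.8474 mm/d
Over 5 days: 4.8474 × 5 = 24.237 mm

24.2 mm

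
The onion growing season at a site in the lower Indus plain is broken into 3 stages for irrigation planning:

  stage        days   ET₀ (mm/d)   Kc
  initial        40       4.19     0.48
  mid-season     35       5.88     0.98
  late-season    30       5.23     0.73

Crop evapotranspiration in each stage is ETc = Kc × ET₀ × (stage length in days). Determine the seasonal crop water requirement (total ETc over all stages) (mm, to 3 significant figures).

initial: 0.48 × 4.19 × 40 = 80.45 mm
mid-season: 0.98 × 5.88 × 35 = 201.68 mm
late-season: 0.73 × 5.23 × 30 = 114.54 mm
Seasonal total = 396.67 mm

397 mm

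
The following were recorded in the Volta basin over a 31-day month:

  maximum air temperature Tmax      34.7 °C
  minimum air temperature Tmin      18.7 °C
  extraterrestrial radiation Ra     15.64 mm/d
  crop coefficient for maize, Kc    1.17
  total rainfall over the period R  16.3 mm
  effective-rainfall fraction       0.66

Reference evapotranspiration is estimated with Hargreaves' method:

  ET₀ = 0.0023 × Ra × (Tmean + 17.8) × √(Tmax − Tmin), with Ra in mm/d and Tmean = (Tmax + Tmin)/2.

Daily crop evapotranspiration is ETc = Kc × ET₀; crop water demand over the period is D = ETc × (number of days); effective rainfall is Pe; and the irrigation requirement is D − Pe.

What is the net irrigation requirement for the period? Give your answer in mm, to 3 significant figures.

221 mm

Tmean = (34.7 + 18.7)/2 = 26.70 °C
ET₀ = 0.0023 × 15.64 × (26.70 + 17.8) × √16.0 = 0.0023 × 15.64 × 44.50 × 4.0000 = 6.4030 mm/d
ETc = Kc × ET₀ = 1.17 × 6.4030 = 7.4915 mm/d
Crop demand D = ETc × 31 d = 7.4915 × 31 = 232.237 mm
Pe = 0.66 × 16.3 = 10.758 mm
D − Pe = 232.237 − 10.758 = 221.479 mm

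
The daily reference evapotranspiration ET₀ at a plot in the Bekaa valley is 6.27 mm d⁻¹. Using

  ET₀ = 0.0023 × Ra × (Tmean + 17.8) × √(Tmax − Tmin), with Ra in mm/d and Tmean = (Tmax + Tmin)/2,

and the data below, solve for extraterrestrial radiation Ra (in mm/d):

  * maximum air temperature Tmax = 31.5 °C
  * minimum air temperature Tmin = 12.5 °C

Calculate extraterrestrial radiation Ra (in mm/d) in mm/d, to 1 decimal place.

Tmean = 22.00 °C; √ΔT = 4.3589
Ra = ET₀ / [0.0023 × (Tmean+17.8) × √ΔT] = 6.27 / (0.0023 × 39.80 × 4.3589) = 15.714 mm/d

15.7 mm/d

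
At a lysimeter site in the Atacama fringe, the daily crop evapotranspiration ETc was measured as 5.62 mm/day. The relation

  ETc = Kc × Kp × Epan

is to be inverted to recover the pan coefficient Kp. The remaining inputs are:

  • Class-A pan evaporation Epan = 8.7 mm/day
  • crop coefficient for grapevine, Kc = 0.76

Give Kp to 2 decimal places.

ETc = Kc × Kp × Epan  ⇒  Kp = ETc / (Kc × Epan)
Kp = 5.62 / (0.76 × 8.7) = 5.62 / 6.612 = 0.8500

0.85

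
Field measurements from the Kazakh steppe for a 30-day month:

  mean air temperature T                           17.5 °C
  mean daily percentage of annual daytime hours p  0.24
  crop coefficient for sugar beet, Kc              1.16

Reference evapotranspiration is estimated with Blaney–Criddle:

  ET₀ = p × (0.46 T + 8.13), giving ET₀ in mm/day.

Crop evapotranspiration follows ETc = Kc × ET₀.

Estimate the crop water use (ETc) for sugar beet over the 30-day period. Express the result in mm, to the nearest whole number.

ET₀ = 0.24 × (0.46 × 17.5 + 8.13) = 0.24 × 16.180 = 3.8832 mm/d
ETc = Kc × ET₀ = 1.16 × 3.8832 = 4.5045 mm/d
Over 30 days: 4.5045 × 30 = 135.135 mm

135 mm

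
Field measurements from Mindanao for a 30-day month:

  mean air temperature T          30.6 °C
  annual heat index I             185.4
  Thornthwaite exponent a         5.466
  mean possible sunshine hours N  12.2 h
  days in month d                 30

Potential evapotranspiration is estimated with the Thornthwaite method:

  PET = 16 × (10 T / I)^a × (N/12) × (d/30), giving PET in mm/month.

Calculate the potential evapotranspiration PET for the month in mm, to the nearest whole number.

252 mm

10T/I = 10 × 30.6 / 185.4 = 1.6505
(10T/I)^a = 1.6505^5.466 = 15.4699
Uncorrected PET = 16 × 15.4699 = 247.518 mm
Correction = (N/12)(d/30) = (12.2/12)(30/30) = 1.0167
PET = 247.518 × 1.0167 = 251.652 mm/month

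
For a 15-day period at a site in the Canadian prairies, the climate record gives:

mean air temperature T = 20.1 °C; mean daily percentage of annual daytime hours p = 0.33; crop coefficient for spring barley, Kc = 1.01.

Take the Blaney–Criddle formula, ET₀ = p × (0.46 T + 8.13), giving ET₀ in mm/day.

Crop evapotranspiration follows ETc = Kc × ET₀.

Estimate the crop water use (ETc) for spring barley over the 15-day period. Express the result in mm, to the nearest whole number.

87 mm

ET₀ = 0.33 × (0.46 × 20.1 + 8.13) = 0.33 × 17.376 = 5.7341 mm/d
ETc = Kc × ET₀ = 1.01 × 5.7341 = 5.7914 mm/d
Over 15 days: 5.7914 × 15 = 86.871 mm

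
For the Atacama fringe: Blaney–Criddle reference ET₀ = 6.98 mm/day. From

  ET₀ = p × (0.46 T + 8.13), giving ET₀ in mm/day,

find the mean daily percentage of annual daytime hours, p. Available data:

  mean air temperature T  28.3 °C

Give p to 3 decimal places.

p = ET₀ / (0.46 T + 8.13) = 6.98 / (0.46 × 28.3 + 8.13) = 6.98 / 21.148 = 0.3301

0.330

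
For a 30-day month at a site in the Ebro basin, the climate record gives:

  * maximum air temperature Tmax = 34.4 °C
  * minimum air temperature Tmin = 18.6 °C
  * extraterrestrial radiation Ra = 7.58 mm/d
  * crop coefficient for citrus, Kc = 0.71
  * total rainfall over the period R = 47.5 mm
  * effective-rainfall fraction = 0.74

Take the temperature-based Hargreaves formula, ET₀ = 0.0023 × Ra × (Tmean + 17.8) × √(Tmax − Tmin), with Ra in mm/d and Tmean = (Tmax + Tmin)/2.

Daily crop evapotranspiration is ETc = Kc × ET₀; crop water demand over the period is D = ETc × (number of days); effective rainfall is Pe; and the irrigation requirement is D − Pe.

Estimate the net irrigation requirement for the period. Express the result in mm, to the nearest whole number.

Tmean = (34.4 + 18.6)/2 = 26.50 °C
ET₀ = 0.0023 × 7.58 × (26.50 + 17.8) × √15.8 = 0.0023 × 7.58 × 44.30 × 3.9749 = 3.0699 mm/d
ETc = Kc × ET₀ = 0.71 × 3.0699 = 2.1796 mm/d
Crop demand D = ETc × 30 d = 2.1796 × 30 = 65.388 mm
Pe = 0.74 × 47.5 = 35.150 mm
D − Pe = 65.388 − 35.150 = 30.238 mm

30 mm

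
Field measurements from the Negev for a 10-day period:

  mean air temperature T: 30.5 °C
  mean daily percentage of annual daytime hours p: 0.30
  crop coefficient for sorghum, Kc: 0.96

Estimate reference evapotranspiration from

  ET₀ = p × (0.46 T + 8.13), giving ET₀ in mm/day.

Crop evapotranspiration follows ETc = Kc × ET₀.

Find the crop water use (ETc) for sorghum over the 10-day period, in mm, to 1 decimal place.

ET₀ = 0.30 × (0.46 × 30.5 + 8.13) = 0.30 × 22.160 = 6.6480 mm/d
ETc = Kc × ET₀ = 0.96 × 6.6480 = 6.3821 mm/d
Over 10 days: 6.3821 × 10 = 63.821 mm

63.8 mm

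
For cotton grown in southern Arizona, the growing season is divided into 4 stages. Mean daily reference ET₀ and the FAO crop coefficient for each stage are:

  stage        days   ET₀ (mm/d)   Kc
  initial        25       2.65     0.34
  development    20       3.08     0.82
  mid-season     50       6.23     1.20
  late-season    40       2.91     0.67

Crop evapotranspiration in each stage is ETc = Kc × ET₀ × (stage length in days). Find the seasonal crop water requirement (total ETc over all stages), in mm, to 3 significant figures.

525 mm

initial: 0.34 × 2.65 × 25 = 22.53 mm
development: 0.82 × 3.08 × 20 = 50.51 mm
mid-season: 1.20 × 6.23 × 50 = 373.80 mm
late-season: 0.67 × 2.91 × 40 = 77.99 mm
Seasonal total = 524.83 mm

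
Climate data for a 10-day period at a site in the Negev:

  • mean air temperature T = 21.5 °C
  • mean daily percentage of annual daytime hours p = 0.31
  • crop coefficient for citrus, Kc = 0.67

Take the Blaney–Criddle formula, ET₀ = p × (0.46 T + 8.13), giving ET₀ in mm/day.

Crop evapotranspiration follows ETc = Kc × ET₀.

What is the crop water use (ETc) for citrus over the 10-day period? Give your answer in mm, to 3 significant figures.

ET₀ = 0.31 × (0.46 × 21.5 + 8.13) = 0.31 × 18.020 = 5.5862 mm/d
ETc = Kc × ET₀ = 0.67 × 5.5862 = 3.7428 mm/d
Over 10 days: 3.7428 × 10 = 37.428 mm

37.4 mm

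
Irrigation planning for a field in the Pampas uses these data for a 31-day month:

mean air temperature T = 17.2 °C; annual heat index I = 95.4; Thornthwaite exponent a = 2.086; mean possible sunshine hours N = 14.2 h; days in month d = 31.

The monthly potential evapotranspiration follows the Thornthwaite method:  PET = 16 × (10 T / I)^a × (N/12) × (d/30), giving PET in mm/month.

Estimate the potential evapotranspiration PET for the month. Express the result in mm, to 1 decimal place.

10T/I = 10 × 17.2 / 95.4 = 1.8029
(10T/I)^a = 1.8029^2.086 = 3.4195
Uncorrected PET = 16 × 3.4195 = 54.712 mm
Correction = (N/12)(d/30) = (14.2/12)(31/30) = 1.2228
PET = 54.712 × 1.2228 = 66.902 mm/month

66.9 mm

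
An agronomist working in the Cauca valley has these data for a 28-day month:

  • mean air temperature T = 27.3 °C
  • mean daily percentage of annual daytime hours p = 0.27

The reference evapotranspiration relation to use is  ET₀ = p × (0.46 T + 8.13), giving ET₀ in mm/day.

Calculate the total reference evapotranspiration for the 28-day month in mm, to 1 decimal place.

ET₀ = 0.27 × (0.46 × 27.3 + 8.13) = 0.27 × 20.688 = 5.5858 mm/d
Monthly total = 5.5858 × 28 = 156.402 mm

156.4 mm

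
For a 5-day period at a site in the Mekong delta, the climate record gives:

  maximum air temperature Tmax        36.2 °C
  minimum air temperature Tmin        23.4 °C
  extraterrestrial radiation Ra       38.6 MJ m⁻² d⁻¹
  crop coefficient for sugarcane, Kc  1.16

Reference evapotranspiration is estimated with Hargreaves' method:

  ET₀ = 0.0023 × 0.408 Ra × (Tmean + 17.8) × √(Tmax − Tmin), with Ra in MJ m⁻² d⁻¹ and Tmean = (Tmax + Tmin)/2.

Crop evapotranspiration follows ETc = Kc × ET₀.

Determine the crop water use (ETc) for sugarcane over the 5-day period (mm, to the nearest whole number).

Tmean = (36.2 + 23.4)/2 = 29.80 °C
0.408 Ra = 0.408 × 38.6 = 15.7488 mm/d equivalent
ET₀ = 0.0023 × 15.7488 × (29.80 + 17.8) × √12.8 = 0.0023 × 15.7488 × 47.60 × 3.5777 = 6.1686 mm/d
ETc = Kc × ET₀ = 1.16 × 6.1686 = 7.1556 mm/d
Over 5 days: 7.1556 × 5 = 35.778 mm

36 mm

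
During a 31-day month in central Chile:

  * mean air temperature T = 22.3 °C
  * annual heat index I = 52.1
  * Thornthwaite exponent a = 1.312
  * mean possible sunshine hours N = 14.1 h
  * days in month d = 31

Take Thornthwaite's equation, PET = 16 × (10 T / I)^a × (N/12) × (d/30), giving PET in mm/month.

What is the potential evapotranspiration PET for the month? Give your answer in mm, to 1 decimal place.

10T/I = 10 × 22.3 / 52.1 = 4.2802
(10T/I)^a = 4.2802^1.312 = 6.7372
Uncorrected PET = 16 × 6.7372 = 107.795 mm
Correction = (N/12)(d/30) = (14.1/12)(31/30) = 1.2142
PET = 107.795 × 1.2142 = 130.885 mm/month

130.9 mm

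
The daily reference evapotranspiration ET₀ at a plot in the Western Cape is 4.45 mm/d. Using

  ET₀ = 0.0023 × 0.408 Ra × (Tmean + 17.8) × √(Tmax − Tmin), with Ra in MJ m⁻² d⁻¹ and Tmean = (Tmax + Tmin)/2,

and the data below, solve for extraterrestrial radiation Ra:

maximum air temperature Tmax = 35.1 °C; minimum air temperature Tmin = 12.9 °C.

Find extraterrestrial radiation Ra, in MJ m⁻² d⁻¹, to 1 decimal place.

24.1 MJ m⁻² d⁻¹

Tmean = (35.1+12.9)/2 = 24.00 °C; ΔT = 22.2
Ra = ET₀ / [0.0023 × 0.408 × (Tmean+17.8) × √ΔT]
   = 4.45 / (0.0023 × 0.408 × 41.80 × 4.7117) = 24.078 MJ m⁻² d⁻¹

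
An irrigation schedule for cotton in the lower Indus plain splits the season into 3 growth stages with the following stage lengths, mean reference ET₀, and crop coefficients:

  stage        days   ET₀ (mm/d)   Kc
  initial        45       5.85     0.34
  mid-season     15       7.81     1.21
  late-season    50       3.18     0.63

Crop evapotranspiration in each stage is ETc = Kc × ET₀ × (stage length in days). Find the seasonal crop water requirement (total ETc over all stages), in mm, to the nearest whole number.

331 mm

initial: 0.34 × 5.85 × 45 = 89.51 mm
mid-season: 1.21 × 7.81 × 15 = 141.75 mm
late-season: 0.63 × 3.18 × 50 = 100.17 mm
Seasonal total = 331.43 mm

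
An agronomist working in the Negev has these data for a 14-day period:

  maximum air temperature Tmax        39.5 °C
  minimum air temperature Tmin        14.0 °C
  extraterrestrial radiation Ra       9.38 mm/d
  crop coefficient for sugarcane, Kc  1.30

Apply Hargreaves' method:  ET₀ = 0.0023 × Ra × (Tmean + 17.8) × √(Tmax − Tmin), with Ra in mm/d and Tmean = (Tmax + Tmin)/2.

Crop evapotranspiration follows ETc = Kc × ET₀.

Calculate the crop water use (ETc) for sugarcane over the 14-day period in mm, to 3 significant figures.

88.3 mm

Tmean = (39.5 + 14.0)/2 = 26.75 °C
ET₀ = 0.0023 × 9.38 × (26.75 + 17.8) × √25.5 = 0.0023 × 9.38 × 44.55 × 5.0498 = 4.8535 mm/d
ETc = Kc × ET₀ = 1.30 × 4.8535 = 6.3096 mm/d
Over 14 days: 6.3096 × 14 = 88.334 mm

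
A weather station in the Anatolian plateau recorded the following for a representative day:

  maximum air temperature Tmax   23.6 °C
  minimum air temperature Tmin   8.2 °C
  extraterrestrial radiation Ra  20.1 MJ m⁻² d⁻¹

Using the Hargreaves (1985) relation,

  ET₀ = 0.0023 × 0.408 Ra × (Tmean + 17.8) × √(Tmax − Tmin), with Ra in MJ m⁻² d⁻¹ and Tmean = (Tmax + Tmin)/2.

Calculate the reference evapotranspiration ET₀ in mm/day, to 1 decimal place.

2.5 mm/day

Tmean = (23.6 + 8.2)/2 = 15.90 °C
0.408 Ra = 0.408 × 20.1 = 8.2008 mm/d equivalent
ET₀ = 0.0023 × 8.2008 × (15.90 + 17.8) × √15.4 = 0.0023 × 8.2008 × 33.70 × 3.9243 = 2.4945 mm/d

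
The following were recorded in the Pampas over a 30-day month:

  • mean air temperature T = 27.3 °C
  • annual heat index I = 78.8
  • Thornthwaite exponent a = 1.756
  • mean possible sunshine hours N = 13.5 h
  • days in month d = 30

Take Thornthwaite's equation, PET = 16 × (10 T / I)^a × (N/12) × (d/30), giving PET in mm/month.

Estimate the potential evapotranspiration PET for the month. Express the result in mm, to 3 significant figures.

160 mm

10T/I = 10 × 27.3 / 78.8 = 3.4645
(10T/I)^a = 3.4645^1.756 = 8.8636
Uncorrected PET = 16 × 8.8636 = 141.818 mm
Correction = (N/12)(d/30) = (13.5/12)(30/30) = 1.1250
PET = 141.818 × 1.1250 = 159.545 mm/month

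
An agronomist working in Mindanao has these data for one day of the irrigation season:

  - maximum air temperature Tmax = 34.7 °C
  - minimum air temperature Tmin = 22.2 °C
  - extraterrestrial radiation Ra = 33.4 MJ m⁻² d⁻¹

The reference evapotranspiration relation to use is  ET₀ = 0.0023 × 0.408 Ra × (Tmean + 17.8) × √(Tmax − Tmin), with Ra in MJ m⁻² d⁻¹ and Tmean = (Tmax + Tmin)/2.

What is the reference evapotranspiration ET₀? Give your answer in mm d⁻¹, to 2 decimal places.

5.13 mm d⁻¹

Tmean = (34.7 + 22.2)/2 = 28.45 °C
0.408 Ra = 0.408 × 33.4 = 13.6272 mm/d equivalent
ET₀ = 0.0023 × 13.6272 × (28.45 + 17.8) × √12.5 = 0.0023 × 13.6272 × 46.25 × 3.5355 = 5.1250 mm/d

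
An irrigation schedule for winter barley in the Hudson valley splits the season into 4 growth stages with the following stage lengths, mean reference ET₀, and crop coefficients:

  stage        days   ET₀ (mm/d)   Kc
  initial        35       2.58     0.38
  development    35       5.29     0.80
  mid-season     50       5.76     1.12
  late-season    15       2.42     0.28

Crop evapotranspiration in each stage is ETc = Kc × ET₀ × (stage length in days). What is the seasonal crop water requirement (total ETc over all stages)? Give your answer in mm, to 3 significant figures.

initial: 0.38 × 2.58 × 35 = 34.31 mm
development: 0.80 × 5.29 × 35 = 148.12 mm
mid-season: 1.12 × 5.76 × 50 = 322.56 mm
late-season: 0.28 × 2.42 × 15 = 10.16 mm
Seasonal total = 515.15 mm

515 mm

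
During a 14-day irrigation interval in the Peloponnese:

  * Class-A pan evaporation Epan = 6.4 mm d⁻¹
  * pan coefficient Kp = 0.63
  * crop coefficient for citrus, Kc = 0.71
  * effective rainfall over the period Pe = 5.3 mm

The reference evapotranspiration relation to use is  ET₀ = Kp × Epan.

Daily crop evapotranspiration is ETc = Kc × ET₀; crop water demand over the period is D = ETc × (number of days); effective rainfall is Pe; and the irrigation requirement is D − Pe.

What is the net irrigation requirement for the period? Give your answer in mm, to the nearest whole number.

ET₀ = 0.63 × 6.4 = 4.0320 mm/d
ETc = Kc × ET₀ = 0.71 × 4.0320 = 2.8627 mm/d
Crop demand D = ETc × 14 d = 2.8627 × 14 = 40.078 mm
D − Pe = 40.078 − 5.3 = 34.778 mm

35 mm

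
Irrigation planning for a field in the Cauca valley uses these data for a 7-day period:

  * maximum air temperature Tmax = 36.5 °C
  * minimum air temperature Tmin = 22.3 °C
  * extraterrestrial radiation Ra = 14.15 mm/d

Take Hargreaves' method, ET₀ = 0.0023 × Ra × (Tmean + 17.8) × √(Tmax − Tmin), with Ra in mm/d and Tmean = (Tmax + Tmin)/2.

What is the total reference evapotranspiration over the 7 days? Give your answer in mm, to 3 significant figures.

40.5 mm

Tmean = (36.5 + 22.3)/2 = 29.40 °C
ET₀ = 0.0023 × 14.15 × (29.40 + 17.8) × √14.2 = 0.0023 × 14.15 × 47.20 × 3.7683 = 5.7886 mm/d
Over 7 days: 5.7886 × 7 = 40.520 mm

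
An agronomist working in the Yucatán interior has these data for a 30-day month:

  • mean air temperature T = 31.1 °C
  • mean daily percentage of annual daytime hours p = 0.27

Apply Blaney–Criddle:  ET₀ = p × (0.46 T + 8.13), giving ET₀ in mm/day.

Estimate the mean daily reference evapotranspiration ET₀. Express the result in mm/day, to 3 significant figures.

6.06 mm/day

ET₀ = 0.27 × (0.46 × 31.1 + 8.13) = 0.27 × 22.436 = 6.0577 mm/d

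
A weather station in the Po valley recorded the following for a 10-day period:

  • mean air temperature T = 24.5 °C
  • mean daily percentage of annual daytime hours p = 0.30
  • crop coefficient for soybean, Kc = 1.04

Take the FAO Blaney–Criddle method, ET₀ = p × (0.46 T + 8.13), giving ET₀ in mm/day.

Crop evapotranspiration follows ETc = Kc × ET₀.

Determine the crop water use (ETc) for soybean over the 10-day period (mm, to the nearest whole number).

61 mm

ET₀ = 0.30 × (0.46 × 24.5 + 8.13) = 0.30 × 19.400 = 5.8200 mm/d
ETc = Kc × ET₀ = 1.04 × 5.8200 = 6.0528 mm/d
Over 10 days: 6.0528 × 10 = 60.528 mm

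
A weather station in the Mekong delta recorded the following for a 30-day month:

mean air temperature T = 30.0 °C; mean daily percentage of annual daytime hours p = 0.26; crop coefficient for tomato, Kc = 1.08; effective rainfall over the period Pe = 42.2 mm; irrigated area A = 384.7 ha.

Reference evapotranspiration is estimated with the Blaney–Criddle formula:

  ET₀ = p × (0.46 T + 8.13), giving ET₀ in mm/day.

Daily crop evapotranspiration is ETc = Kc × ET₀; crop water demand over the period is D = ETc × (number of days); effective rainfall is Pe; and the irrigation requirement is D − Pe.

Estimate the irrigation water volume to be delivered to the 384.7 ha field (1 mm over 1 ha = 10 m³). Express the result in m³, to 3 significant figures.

548000 m³

ET₀ = 0.26 × (0.46 × 30.0 + 8.13) = 0.26 × 21.930 = 5.7018 mm/d
ETc = Kc × ET₀ = 1.08 × 5.7018 = 6.1579 mm/d
Crop demand D = ETc × 30 d = 6.1579 × 30 = 184.737 mm
D − Pe = 184.737 − 42.2 = 142.537 mm
Volume = 142.537 mm × 384.7 ha × 10 = 548339.8 m³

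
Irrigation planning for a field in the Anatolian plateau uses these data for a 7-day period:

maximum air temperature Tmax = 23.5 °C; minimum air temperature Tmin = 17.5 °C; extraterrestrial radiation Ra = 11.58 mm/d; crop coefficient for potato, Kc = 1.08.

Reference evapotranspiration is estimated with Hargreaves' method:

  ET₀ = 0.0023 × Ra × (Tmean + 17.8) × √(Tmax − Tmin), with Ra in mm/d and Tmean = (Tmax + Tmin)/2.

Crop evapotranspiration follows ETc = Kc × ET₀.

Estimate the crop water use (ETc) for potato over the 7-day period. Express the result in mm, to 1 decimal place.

Tmean = (23.5 + 17.5)/2 = 20.50 °C
ET₀ = 0.0023 × 11.58 × (20.50 + 17.8) × √6.0 = 0.0023 × 11.58 × 38.30 × 2.4495 = 2.4987 mm/d
ETc = Kc × ET₀ = 1.08 × 2.4987 = 2.6986 mm/d
Over 7 days: 2.6986 × 7 = 18.890 mm

18.9 mm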